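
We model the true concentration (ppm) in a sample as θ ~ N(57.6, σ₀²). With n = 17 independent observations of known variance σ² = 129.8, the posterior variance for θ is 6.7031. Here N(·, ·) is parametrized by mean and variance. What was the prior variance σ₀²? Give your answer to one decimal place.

σ₀² = 54.9

For the Normal–Normal model with known σ², precisions add: τ_n = τ₀ + n/σ².
So 1/σ₀² = 1/6.7031 − 17/129.8 = 0.149185 − 0.130971 = 0.018214.
Hence σ₀² = 1/0.018214 ≈ 54.9.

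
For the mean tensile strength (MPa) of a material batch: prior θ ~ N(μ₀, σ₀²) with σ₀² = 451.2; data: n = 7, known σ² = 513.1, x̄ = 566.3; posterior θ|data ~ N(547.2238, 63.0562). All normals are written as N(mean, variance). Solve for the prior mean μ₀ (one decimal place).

μ₀ = 429.8

With known observation variance, the Normal–Normal posterior has precision τ_n = τ₀ + n/σ² and mean μ_n = (τ₀μ₀ + (n/σ²)x̄)/τ_n.
Here τ₀ = 1/451.2 = 0.002216 and τ_data = 7/513.1 = 0.013643, so τ_n = 0.015859.
Rearranging for μ₀: μ₀ = (μ_n·τ_n − τ_data·x̄)/τ₀ = (547.2238·0.015859 − 0.013643·566.3) / 0.002216 = 0.952391/0.002216 ≈ 429.8.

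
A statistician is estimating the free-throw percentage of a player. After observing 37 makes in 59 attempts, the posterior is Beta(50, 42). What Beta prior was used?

A Beta(α, β) prior with s successes and f failures in binomial data gives a Beta(α+s, β+f) posterior.
So α = 50 − 37 = 13 and β = 42 − 22 = 20.

Beta(13, 20)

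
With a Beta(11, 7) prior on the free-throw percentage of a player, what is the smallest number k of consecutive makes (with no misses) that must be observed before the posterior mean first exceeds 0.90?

After k makes and 0 misses the posterior is Beta(11+k, 7), with mean (11+k)/(11+7+k).
Set (11+k)/(18+k) > 0.90 and solve: k > (0.90·18 − 11)/(1 − 0.90) = 52.000.
The smallest integer exceeding 52.000 is 53, and checking k=53: (64)/(71) = 0.9014 > 0.90.

k = 53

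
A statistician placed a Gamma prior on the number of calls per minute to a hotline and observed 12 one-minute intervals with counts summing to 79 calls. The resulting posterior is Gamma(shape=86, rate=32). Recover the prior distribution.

Gamma–Poisson conjugacy: posterior shape = α + Σxᵢ, posterior rate = β + n.
So α = 86 − 79 = 7 and β = 32 − 12 = 20.

Gamma(shape=7, rate=20)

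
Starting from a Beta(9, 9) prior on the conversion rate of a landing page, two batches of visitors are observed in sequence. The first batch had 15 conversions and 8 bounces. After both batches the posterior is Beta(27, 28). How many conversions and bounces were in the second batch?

3 conversions and 11 bounces

Sequential conjugate updates are equivalent to a single update on the pooled data, so total successes = posterior α − prior α and total failures = posterior β − prior β.
Total across both batches: 27−9=18 conversions, 28−9=19 bounces.
Subtract the first batch: 18−15=3 conversions and 19−8=11 bounces.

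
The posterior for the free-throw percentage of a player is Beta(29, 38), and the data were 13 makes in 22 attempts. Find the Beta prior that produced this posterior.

Beta is conjugate to the binomial likelihood: posterior = Beta(α+s, β+f).
So α = 29 − 13 = 16 and β = 38 − 9 = 29.

Beta(16, 29)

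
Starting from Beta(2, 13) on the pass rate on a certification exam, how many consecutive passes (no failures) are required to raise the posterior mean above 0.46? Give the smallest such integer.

After k passes and 0 failures the posterior is Beta(2+k, 13), with mean (2+k)/(2+13+k).
Set (2+k)/(15+k) > 0.46 and solve: k > (0.46·15 − 2)/(1 − 0.46) = 9.074.
The smallest integer exceeding 9.074 is 10.

k = 10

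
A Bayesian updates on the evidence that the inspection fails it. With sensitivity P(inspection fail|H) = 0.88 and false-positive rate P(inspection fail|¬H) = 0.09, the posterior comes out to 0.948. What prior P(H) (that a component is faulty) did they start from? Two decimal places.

In odds form, posterior odds = prior odds × likelihood ratio, so prior odds = posterior odds ÷ LR.
Posterior odds = 0.948/(1−0.948) = 18.2308. LR = 0.88/0.09 = 9.7778.
Prior odds = 18.2308/9.7778 = 1.8645, so P(H) = 1.8645/(1+1.8645) ≈ 0.65.

P(H) = 0.65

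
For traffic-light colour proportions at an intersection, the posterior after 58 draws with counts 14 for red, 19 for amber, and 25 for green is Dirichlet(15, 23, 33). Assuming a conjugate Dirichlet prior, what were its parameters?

Dirichlet(1, 4, 8)

For a Dirichlet(α) prior with multinomial counts c, the posterior is Dirichlet(α + c) componentwise.
Subtract each count from the matching posterior parameter: 15−14=1, 23−19=4, 33−25=8.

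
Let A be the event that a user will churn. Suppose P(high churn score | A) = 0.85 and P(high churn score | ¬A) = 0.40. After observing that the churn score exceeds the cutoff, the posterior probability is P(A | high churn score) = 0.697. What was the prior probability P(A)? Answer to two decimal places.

P(A) = 0.52

Bayes' rule in odds form gives O(A|E) = O(A)·[P(E|A)/P(E|¬A)], hence O(A) = O(A|E)/LR.
Posterior odds = 0.697/(1−0.697) = 2.3003. LR = 0.85/0.40 = 2.1250.
Prior odds = 2.3003/2.1250 = 1.0825, so P(A) = 1.0825/(1+1.0825) ≈ 0.52.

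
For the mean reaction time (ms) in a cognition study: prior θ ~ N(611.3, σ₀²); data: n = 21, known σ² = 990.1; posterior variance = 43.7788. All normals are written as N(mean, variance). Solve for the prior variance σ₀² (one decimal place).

For the Normal–Normal model with known σ², precisions add: τ_n = τ₀ + n/σ².
So 1/σ₀² = 1/43.7788 − 21/990.1 = 0.022842 − 0.021210 = 0.001632.
Hence σ₀² = 1/0.001632 ≈ 612.7.

σ₀² = 612.7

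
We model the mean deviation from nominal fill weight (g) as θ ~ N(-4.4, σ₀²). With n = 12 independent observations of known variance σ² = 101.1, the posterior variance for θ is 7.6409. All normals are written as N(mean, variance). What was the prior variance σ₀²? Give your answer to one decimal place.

σ₀² = 82.1

Posterior precision equals prior precision plus data precision: 1/σ_n² = 1/σ₀² + n/σ².
So 1/σ₀² = 1/7.6409 − 12/101.1 = 0.130875 − 0.118694 = 0.012181.
Hence σ₀² = 1/0.012181 ≈ 82.1.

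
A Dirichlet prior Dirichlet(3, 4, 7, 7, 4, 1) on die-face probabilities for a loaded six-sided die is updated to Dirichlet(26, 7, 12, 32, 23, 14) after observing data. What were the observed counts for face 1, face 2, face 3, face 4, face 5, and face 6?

counts (23, 3, 5, 25, 19, 13)

For a Dirichlet(α) prior with multinomial counts c, the posterior is Dirichlet(α + c) componentwise.
Counts are posterior − prior componentwise: 26−3=23, 7−4=3, 12−7=5, 32−7=25, 23−4=19, 14−1=13.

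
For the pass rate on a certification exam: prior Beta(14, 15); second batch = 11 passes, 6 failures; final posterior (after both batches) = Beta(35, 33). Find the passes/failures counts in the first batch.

Because Beta–binomial updating is additive in the counts, the combined data contributed (α_post−α_prior, β_post−β_prior) successes and failures.
Total across both batches: 35−14=21 passes, 33−15=18 failures.
Subtract the second batch: 21−11=10 passes and 18−6=12 failures.

10 passes and 12 failures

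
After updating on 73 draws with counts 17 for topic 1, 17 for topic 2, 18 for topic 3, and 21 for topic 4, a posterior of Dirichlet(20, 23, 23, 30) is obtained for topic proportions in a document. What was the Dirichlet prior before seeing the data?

For a Dirichlet(α) prior with multinomial counts c, the posterior is Dirichlet(α + c) componentwise.
Subtract each count from the matching posterior parameter: 20−17=3, 23−17=6, 23−18=5, 30−21=9.

Dirichlet(3, 6, 5, 9)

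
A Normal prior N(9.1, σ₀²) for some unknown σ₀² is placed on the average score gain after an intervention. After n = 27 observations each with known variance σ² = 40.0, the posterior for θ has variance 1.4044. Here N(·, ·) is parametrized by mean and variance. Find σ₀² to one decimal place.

Posterior precision equals prior precision plus data precision: 1/σ_n² = 1/σ₀² + n/σ².
So 1/σ₀² = 1/1.4044 − 27/40.0 = 0.712048 − 0.675000 = 0.037048.
Hence σ₀² = 1/0.037048 ≈ 27.0.

σ₀² = 27.0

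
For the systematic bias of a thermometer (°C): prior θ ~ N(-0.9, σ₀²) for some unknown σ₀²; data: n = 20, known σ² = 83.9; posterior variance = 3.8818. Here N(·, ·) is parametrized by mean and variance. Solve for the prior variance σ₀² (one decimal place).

Posterior precision equals prior precision plus data precision: 1/σ_n² = 1/σ₀² + n/σ².
So 1/σ₀² = 1/3.8818 − 20/83.9 = 0.257612 − 0.238379 = 0.019233.
Hence σ₀² = 1/0.019233 ≈ 52.0.

σ₀² = 52.0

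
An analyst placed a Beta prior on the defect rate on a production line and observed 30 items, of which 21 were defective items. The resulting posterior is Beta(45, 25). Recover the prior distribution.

Beta is conjugate to the binomial likelihood: posterior = Beta(α+s, β+f).
Subtract the data counts: 45−21=24, 25−9=16.

Beta(24, 16)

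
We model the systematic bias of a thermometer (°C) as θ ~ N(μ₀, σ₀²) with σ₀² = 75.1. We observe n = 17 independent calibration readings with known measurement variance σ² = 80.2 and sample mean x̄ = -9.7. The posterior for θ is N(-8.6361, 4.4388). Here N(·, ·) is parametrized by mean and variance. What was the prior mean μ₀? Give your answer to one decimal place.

μ₀ = 8.3

With known observation variance, the Normal–Normal posterior has precision τ_n = τ₀ + n/σ² and mean μ_n = (τ₀μ₀ + (n/σ²)x̄)/τ_n.
Here τ₀ = 1/75.1 = 0.013316 and τ_data = 17/80.2 = 0.211970, so τ_n = 0.225286.
Rearranging for μ₀: μ₀ = (μ_n·τ_n − τ_data·x̄)/τ₀ = (-8.6361·0.225286 − 0.211970·-9.7) / 0.013316 = 0.110517/0.013316 ≈ 8.3.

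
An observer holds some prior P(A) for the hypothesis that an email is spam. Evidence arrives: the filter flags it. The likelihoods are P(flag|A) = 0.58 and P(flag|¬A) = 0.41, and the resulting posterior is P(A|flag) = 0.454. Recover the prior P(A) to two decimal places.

In odds form, posterior odds = prior odds × likelihood ratio, so prior odds = posterior odds ÷ LR.
Posterior odds = 0.454/(1−0.454) = 0.8315. LR = 0.58/0.41 = 1.4146.
Prior odds = 0.8315/1.4146 = 0.5878, so P(A) = 0.5878/(1+0.5878) ≈ 0.37.

P(A) = 0.37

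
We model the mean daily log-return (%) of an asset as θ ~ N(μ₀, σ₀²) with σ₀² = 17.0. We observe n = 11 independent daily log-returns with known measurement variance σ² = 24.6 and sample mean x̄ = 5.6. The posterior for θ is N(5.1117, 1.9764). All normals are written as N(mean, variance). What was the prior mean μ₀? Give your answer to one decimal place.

μ₀ = 1.4

The posterior mean is a precision-weighted average: μ_n = (τ₀μ₀ + τ_data·x̄)/(τ₀+τ_data), with τ₀=1/σ₀² and τ_data=n/σ².
Here τ₀ = 1/17.0 = 0.058824 and τ_data = 11/24.6 = 0.447154, so τ_n = 0.505978.
Rearranging for μ₀: μ₀ = (μ_n·τ_n − τ_data·x̄)/τ₀ = (5.1117·0.505978 − 0.447154·5.6) / 0.058824 = 0.082345/0.058824 ≈ 1.4.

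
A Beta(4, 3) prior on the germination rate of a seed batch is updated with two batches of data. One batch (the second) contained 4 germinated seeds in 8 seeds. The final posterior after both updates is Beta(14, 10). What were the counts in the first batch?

6 germinated seeds and 3 non-germinating seeds

Sequential conjugate updates are equivalent to a single update on the pooled data, so total successes = posterior α − prior α and total failures = posterior β − prior β.
Total across both batches: 14−4=10 germinated seeds, 10−3=7 non-germinating seeds.
Subtract the second batch: 10−4=6 germinated seeds and 7−4=3 non-germinating seeds.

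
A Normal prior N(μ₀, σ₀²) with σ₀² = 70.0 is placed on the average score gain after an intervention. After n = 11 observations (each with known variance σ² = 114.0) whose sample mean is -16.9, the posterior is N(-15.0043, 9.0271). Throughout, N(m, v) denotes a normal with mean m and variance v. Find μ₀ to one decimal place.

μ₀ = -2.2

With known observation variance, the Normal–Normal posterior has precision τ_n = τ₀ + n/σ² and mean μ_n = (τ₀μ₀ + (n/σ²)x̄)/τ_n.
Here τ₀ = 1/70.0 = 0.014286 and τ_data = 11/114.0 = 0.096491, so τ_n = 0.110777.
Rearranging for μ₀: μ₀ = (μ_n·τ_n − τ_data·x̄)/τ₀ = (-15.0043·0.110777 − 0.096491·-16.9) / 0.014286 = -0.031433/0.014286 ≈ -2.2.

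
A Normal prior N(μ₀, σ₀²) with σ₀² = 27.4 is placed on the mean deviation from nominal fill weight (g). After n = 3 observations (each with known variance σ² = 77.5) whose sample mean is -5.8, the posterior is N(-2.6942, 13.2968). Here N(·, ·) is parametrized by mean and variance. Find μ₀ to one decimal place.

μ₀ = 0.6

The posterior mean is a precision-weighted average: μ_n = (τ₀μ₀ + τ_data·x̄)/(τ₀+τ_data), with τ₀=1/σ₀² and τ_data=n/σ².
Here τ₀ = 1/27.4 = 0.036496 and τ_data = 3/77.5 = 0.038710, so τ_n = 0.075206.
Rearranging for μ₀: μ₀ = (μ_n·τ_n − τ_data·x̄)/τ₀ = (-2.6942·0.075206 − 0.038710·-5.8) / 0.036496 = 0.021898/0.036496 ≈ 0.6.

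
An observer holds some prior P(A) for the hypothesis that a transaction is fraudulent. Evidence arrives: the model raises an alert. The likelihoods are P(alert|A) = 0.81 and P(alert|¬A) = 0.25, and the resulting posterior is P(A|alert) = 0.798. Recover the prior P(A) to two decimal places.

P(A) = 0.55

Bayes' rule in odds form gives O(A|E) = O(A)·[P(E|A)/P(E|¬A)], hence O(A) = O(A|E)/LR.
Posterior odds = 0.798/(1−0.798) = 3.9505. LR = 0.81/0.25 = 3.2400.
Prior odds = 3.9505/3.2400 = 1.2193, so P(A) = 1.2193/(1+1.2193) ≈ 0.55.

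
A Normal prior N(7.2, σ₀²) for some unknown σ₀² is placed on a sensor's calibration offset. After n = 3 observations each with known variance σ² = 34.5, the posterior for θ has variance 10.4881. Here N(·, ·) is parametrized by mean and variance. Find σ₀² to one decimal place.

σ₀² = 119.2

For the Normal–Normal model with known σ², precisions add: τ_n = τ₀ + n/σ².
So 1/σ₀² = 1/10.4881 − 3/34.5 = 0.095346 − 0.086957 = 0.008389.
Hence σ₀² = 1/0.008389 ≈ 119.2.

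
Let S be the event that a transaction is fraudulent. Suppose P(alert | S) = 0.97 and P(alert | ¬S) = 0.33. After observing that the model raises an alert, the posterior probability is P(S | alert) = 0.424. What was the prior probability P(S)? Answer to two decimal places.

P(S) = 0.20

Bayes' rule in odds form gives O(S|E) = O(S)·[P(E|S)/P(E|¬S)], hence O(S) = O(S|E)/LR.
Posterior odds = 0.424/(1−0.424) = 0.7361. LR = 0.97/0.33 = 2.9394.
Prior odds = 0.7361/2.9394 = 0.2504, so P(S) = 0.2504/(1+0.2504) ≈ 0.20.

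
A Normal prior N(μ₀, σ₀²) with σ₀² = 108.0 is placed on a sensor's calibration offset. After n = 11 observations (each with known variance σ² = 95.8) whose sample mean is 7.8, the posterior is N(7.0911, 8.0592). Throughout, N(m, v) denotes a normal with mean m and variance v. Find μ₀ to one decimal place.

μ₀ = -1.7

With known observation variance, the Normal–Normal posterior has precision τ_n = τ₀ + n/σ² and mean μ_n = (τ₀μ₀ + (n/σ²)x̄)/τ_n.
Here τ₀ = 1/108.0 = 0.009259 and τ_data = 11/95.8 = 0.114823, so τ_n = 0.124082.
Rearranging for μ₀: μ₀ = (μ_n·τ_n − τ_data·x̄)/τ₀ = (7.0911·0.124082 − 0.114823·7.8) / 0.009259 = -0.015742/0.009259 ≈ -1.7.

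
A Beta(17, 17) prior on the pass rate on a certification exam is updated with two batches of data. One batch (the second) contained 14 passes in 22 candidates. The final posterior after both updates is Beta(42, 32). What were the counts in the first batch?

11 passes and 7 failures

Because Beta–binomial updating is additive in the counts, the combined data contributed (α_post−α_prior, β_post−β_prior) successes and failures.
Total across both batches: 42−17=25 passes, 32−17=15 failures.
Subtract the second batch: 25−14=11 passes and 15−8=7 failures.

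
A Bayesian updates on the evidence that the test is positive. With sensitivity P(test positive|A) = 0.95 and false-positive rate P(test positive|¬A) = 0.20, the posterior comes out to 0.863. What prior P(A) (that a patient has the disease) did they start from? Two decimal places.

In odds form, posterior odds = prior odds × likelihood ratio, so prior odds = posterior odds ÷ LR.
Posterior odds = 0.863/(1−0.863) = 6.2993. LR = 0.95/0.20 = 4.7500.
Prior odds = 6.2993/4.7500 = 1.3262, so P(A) = 1.3262/(1+1.3262) ≈ 0.57.

P(A) = 0.57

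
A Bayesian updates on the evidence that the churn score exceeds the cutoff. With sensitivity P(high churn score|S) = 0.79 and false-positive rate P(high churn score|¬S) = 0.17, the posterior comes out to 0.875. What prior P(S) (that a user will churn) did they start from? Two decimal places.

Bayes' rule in odds form gives O(S|E) = O(S)·[P(E|S)/P(E|¬S)], hence O(S) = O(S|E)/LR.
Posterior odds = 0.875/(1−0.875) = 7.0000. LR = 0.79/0.17 = 4.6471.
Prior odds = 7.0000/4.6471 = 1.5063, so P(S) = 1.5063/(1+1.5063) ≈ 0.60.

P(S) = 0.60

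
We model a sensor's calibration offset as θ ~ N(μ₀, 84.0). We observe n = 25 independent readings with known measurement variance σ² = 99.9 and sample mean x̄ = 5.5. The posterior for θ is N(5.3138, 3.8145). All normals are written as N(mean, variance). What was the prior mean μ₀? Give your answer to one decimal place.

The posterior mean is a precision-weighted average: μ_n = (τ₀μ₀ + τ_data·x̄)/(τ₀+τ_data), with τ₀=1/σ₀² and τ_data=n/σ².
Here τ₀ = 1/84.0 = 0.011905 and τ_data = 25/99.9 = 0.250250, so τ_n = 0.262155.
Rearranging for μ₀: μ₀ = (μ_n·τ_n − τ_data·x̄)/τ₀ = (5.3138·0.262155 − 0.250250·5.5) / 0.011905 = 0.016664/0.011905 ≈ 1.4.

μ₀ = 1.4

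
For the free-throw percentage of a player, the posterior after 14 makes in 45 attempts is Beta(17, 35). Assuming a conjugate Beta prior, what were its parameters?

Beta(3, 4)

A Beta(α, β) prior with s successes and f failures in binomial data gives a Beta(α+s, β+f) posterior.
So α = 17 − 14 = 3 and β = 35 − 31 = 4.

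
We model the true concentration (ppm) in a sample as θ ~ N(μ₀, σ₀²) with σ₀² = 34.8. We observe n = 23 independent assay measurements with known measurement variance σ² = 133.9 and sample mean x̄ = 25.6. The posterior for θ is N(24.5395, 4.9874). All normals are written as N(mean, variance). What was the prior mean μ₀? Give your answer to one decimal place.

With known observation variance, the Normal–Normal posterior has precision τ_n = τ₀ + n/σ² and mean μ_n = (τ₀μ₀ + (n/σ²)x̄)/τ_n.
Here τ₀ = 1/34.8 = 0.028736 and τ_data = 23/133.9 = 0.171770, so τ_n = 0.200506.
Rearranging for μ₀: μ₀ = (μ_n·τ_n − τ_data·x̄)/τ₀ = (24.5395·0.200506 − 0.171770·25.6) / 0.028736 = 0.523005/0.028736 ≈ 18.2.

μ₀ = 18.2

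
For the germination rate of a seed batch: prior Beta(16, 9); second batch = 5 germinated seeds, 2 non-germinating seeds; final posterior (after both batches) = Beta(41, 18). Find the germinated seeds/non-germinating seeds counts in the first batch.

Sequential conjugate updates are equivalent to a single update on the pooled data, so total successes = posterior α − prior α and total failures = posterior β − prior β.
Total across both batches: 41−16=25 germinated seeds, 18−9=9 non-germinating seeds.
Subtract the second batch: 25−5=20 germinated seeds and 9−2=7 non-germinating seeds.

20 germinated seeds and 7 non-germinating seeds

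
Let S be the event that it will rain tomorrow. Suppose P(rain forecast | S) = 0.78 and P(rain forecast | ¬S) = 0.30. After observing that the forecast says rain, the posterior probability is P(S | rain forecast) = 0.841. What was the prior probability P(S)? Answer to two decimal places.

P(S) = 0.67

In odds form, posterior odds = prior odds × likelihood ratio, so prior odds = posterior odds ÷ LR.
Posterior odds = 0.841/(1−0.841) = 5.2893. LR = 0.78/0.30 = 2.6000.
Prior odds = 5.2893/2.6000 = 2.0343, so P(S) = 2.0343/(1+2.0343) ≈ 0.67.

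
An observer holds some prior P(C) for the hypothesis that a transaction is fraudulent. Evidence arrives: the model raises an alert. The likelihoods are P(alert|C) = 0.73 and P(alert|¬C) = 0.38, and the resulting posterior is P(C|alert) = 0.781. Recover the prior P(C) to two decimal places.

P(C) = 0.65

Bayes' rule in odds form gives O(C|E) = O(C)·[P(E|C)/P(E|¬C)], hence O(C) = O(C|E)/LR.
Posterior odds = 0.781/(1−0.781) = 3.5662. LR = 0.73/0.38 = 1.9211.
Prior odds = 3.5662/1.9211 = 1.8563, so P(C) = 1.8563/(1+1.8563) ≈ 0.65.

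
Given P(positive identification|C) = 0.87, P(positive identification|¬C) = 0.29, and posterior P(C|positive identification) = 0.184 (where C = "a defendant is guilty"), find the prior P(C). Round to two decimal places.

In odds form, posterior odds = prior odds × likelihood ratio, so prior odds = posterior odds ÷ LR.
Posterior odds = 0.184/(1−0.184) = 0.2255. LR = 0.87/0.29 = 3.0000.
Prior odds = 0.2255/3.0000 = 0.0752, so P(C) = 0.0752/(1+0.0752) ≈ 0.07.

P(C) = 0.07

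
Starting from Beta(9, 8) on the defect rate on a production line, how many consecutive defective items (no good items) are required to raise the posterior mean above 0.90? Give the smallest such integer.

k = 64

After k defective items and 0 good items the posterior is Beta(9+k, 8), with mean (9+k)/(9+8+k).
Set (9+k)/(17+k) > 0.90 and solve: k > (0.90·17 − 9)/(1 − 0.90) = 63.000.
The smallest integer exceeding 63.000 is 64.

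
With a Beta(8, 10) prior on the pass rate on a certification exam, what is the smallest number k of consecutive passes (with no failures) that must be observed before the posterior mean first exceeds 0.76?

After k passes and 0 failures the posterior is Beta(8+k, 10), with mean (8+k)/(8+10+k).
Set (8+k)/(18+k) > 0.76 and solve: k > (0.76·18 − 8)/(1 − 0.76) = 23.667.
The smallest integer exceeding 23.667 is 24, and checking k=24: (32)/(42) = 0.7619 > 0.76.

k = 24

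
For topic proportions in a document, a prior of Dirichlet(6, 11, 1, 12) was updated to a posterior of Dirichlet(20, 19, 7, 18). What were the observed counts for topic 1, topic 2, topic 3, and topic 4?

For a Dirichlet(α) prior with multinomial counts c, the posterior is Dirichlet(α + c) componentwise.
Counts are posterior − prior componentwise: 20−6=14, 19−11=8, 7−1=6, 18−12=6.

counts (14, 8, 6, 6)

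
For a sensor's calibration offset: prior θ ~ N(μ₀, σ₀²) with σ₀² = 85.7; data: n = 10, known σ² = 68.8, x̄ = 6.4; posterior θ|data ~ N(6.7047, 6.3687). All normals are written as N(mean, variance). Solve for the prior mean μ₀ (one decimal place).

μ₀ = 10.5

The posterior mean is a precision-weighted average: μ_n = (τ₀μ₀ + τ_data·x̄)/(τ₀+τ_data), with τ₀=1/σ₀² and τ_data=n/σ².
Here τ₀ = 1/85.7 = 0.011669 and τ_data = 10/68.8 = 0.145349, so τ_n = 0.157018.
Rearranging for μ₀: μ₀ = (μ_n·τ_n − τ_data·x̄)/τ₀ = (6.7047·0.157018 − 0.145349·6.4) / 0.011669 = 0.122525/0.011669 ≈ 10.5.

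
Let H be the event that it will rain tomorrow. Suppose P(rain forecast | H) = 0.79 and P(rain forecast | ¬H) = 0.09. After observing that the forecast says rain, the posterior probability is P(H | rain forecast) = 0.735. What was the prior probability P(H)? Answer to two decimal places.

Bayes' rule in odds form gives O(H|E) = O(H)·[P(E|H)/P(E|¬H)], hence O(H) = O(H|E)/LR.
Posterior odds = 0.735/(1−0.735) = 2.7736. LR = 0.79/0.09 = 8.7778.
Prior odds = 2.7736/8.7778 = 0.3160, so P(H) = 0.3160/(1+0.3160) ≈ 0.24.

P(H) = 0.24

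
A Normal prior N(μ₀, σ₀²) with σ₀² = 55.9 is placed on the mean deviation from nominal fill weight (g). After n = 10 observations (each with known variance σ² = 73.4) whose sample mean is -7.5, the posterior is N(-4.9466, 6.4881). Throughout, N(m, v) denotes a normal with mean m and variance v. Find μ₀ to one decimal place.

μ₀ = 14.5

The posterior mean is a precision-weighted average: μ_n = (τ₀μ₀ + τ_data·x̄)/(τ₀+τ_data), with τ₀=1/σ₀² and τ_data=n/σ².
Here τ₀ = 1/55.9 = 0.017889 and τ_data = 10/73.4 = 0.136240, so τ_n = 0.154129.
Rearranging for μ₀: μ₀ = (μ_n·τ_n − τ_data·x̄)/τ₀ = (-4.9466·0.154129 − 0.136240·-7.5) / 0.017889 = 0.259385/0.017889 ≈ 14.5.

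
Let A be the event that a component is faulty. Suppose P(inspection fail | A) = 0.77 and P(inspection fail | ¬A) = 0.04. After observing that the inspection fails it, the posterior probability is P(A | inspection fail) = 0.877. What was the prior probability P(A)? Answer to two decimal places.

P(A) = 0.27

Bayes' rule in odds form gives O(A|E) = O(A)·[P(E|A)/P(E|¬A)], hence O(A) = O(A|E)/LR.
Posterior odds = 0.877/(1−0.877) = 7.1301. LR = 0.77/0.04 = 19.2500.
Prior odds = 7.1301/19.2500 = 0.3704, so P(A) = 0.3704/(1+0.3704) ≈ 0.27.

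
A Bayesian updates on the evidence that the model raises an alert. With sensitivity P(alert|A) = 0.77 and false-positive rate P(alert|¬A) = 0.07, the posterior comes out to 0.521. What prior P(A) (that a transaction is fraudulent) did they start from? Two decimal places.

P(A) = 0.09

Bayes' rule in odds form gives O(A|E) = O(A)·[P(E|A)/P(E|¬A)], hence O(A) = O(A|E)/LR.
Posterior odds = 0.521/(1−0.521) = 1.0877. LR = 0.77/0.07 = 11.0000.
Prior odds = 1.0877/11.0000 = 0.0989, so P(A) = 0.0989/(1+0.0989) ≈ 0.09.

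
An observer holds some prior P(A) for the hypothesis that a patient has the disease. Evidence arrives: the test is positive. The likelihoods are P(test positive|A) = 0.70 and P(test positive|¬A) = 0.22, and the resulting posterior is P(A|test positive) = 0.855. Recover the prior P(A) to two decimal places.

In odds form, posterior odds = prior odds × likelihood ratio, so prior odds = posterior odds ÷ LR.
Posterior odds = 0.855/(1−0.855) = 5.8966. LR = 0.70/0.22 = 3.1818.
Prior odds = 5.8966/3.1818 = 1.8532, so P(A) = 1.8532/(1+1.8532) ≈ 0.65.

P(A) = 0.65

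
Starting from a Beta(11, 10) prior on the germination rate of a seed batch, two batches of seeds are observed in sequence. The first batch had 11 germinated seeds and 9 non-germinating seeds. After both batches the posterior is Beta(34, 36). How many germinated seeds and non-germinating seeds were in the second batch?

12 germinated seeds and 17 non-germinating seeds

Sequential conjugate updates are equivalent to a single update on the pooled data, so total successes = posterior α − prior α and total failures = posterior β − prior β.
Total across both batches: 34−11=23 germinated seeds, 36−10=26 non-germinating seeds.
Subtract the first batch: 23−11=12 germinated seeds and 26−9=17 non-germinating seeds.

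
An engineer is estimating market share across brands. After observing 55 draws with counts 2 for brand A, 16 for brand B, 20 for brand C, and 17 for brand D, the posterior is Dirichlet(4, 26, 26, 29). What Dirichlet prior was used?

For a Dirichlet(α) prior with multinomial counts c, the posterior is Dirichlet(α + c) componentwise.
Subtract each count from the matching posterior parameter: 4−2=2, 26−16=10, 26−20=6, 29−17=12.

Dirichlet(2, 10, 6, 12)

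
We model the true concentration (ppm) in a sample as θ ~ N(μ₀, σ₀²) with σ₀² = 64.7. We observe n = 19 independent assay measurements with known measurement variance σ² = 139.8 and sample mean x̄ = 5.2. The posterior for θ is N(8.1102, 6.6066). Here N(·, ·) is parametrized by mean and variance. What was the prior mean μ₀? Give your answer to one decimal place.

With known observation variance, the Normal–Normal posterior has precision τ_n = τ₀ + n/σ² and mean μ_n = (τ₀μ₀ + (n/σ²)x̄)/τ_n.
Here τ₀ = 1/64.7 = 0.015456 and τ_data = 19/139.8 = 0.135908, so τ_n = 0.151364.
Rearranging for μ₀: μ₀ = (μ_n·τ_n − τ_data·x̄)/τ₀ = (8.1102·0.151364 − 0.135908·5.2) / 0.015456 = 0.520871/0.015456 ≈ 33.7.

μ₀ = 33.7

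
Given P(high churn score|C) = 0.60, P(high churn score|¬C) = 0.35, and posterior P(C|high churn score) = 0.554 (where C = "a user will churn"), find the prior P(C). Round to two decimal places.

P(C) = 0.42

In odds form, posterior odds = prior odds × likelihood ratio, so prior odds = posterior odds ÷ LR.
Posterior odds = 0.554/(1−0.554) = 1.2422. LR = 0.60/0.35 = 1.7143.
Prior odds = 1.2422/1.7143 = 0.7246, so P(C) = 0.7246/(1+0.7246) ≈ 0.42.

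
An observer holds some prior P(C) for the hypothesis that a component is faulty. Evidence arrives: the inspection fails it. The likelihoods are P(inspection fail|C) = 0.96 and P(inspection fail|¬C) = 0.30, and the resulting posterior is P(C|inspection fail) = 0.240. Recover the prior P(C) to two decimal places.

In odds form, posterior odds = prior odds × likelihood ratio, so prior odds = posterior odds ÷ LR.
Posterior odds = 0.240/(1−0.240) = 0.3158. LR = 0.96/0.30 = 3.2000.
Prior odds = 0.3158/3.2000 = 0.0987, so P(C) = 0.0987/(1+0.0987) ≈ 0.09.

P(C) = 0.09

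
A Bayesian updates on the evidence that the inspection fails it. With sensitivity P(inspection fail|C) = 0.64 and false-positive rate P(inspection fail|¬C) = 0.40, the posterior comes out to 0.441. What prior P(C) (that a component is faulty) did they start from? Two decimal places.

P(C) = 0.33

Bayes' rule in odds form gives O(C|E) = O(C)·[P(E|C)/P(E|¬C)], hence O(C) = O(C|E)/LR.
Posterior odds = 0.441/(1−0.441) = 0.7889. LR = 0.64/0.40 = 1.6000.
Prior odds = 0.7889/1.6000 = 0.4931, so P(C) = 0.4931/(1+0.4931) ≈ 0.33.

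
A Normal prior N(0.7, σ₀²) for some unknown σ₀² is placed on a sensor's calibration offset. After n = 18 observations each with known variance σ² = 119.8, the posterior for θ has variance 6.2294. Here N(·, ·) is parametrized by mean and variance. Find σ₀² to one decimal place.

σ₀² = 97.3

For the Normal–Normal model with known σ², precisions add: τ_n = τ₀ + n/σ².
So 1/σ₀² = 1/6.2294 − 18/119.8 = 0.160529 − 0.150250 = 0.010279.
Hence σ₀² = 1/0.010279 ≈ 97.3.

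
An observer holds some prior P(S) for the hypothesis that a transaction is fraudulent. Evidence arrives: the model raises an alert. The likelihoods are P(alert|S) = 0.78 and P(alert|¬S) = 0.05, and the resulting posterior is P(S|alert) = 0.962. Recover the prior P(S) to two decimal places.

P(S) = 0.62

Bayes' rule in odds form gives O(S|E) = O(S)·[P(E|S)/P(E|¬S)], hence O(S) = O(S|E)/LR.
Posterior odds = 0.962/(1−0.962) = 25.3158. LR = 0.78/0.05 = 15.6000.
Prior odds = 25.3158/15.6000 = 1.6228, so P(S) = 1.6228/(1+1.6228) ≈ 0.62.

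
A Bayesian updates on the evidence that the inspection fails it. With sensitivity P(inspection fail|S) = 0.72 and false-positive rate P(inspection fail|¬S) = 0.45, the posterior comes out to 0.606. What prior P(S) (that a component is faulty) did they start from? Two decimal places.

P(S) = 0.49

In odds form, posterior odds = prior odds × likelihood ratio, so prior odds = posterior odds ÷ LR.
Posterior odds = 0.606/(1−0.606) = 1.5381. LR = 0.72/0.45 = 1.6000.
Prior odds = 1.5381/1.6000 = 0.9613, so P(S) = 0.9613/(1+0.9613) ≈ 0.49.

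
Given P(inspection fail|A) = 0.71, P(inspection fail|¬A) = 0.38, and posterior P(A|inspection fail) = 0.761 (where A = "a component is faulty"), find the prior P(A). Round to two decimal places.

P(A) = 0.63

Bayes' rule in odds form gives O(A|E) = O(A)·[P(E|A)/P(E|¬A)], hence O(A) = O(A|E)/LR.
Posterior odds = 0.761/(1−0.761) = 3.1841. LR = 0.71/0.38 = 1.8684.
Prior odds = 3.1841/1.8684 = 1.7042, so P(A) = 1.7042/(1+1.7042) ≈ 0.63.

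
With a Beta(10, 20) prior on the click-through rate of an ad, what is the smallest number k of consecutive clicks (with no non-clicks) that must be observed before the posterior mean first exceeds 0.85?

After k clicks and 0 non-clicks the posterior is Beta(10+k, 20), with mean (10+k)/(10+20+k).
Set (10+k)/(30+k) > 0.85 and solve: k > (0.85·30 − 10)/(1 − 0.85) = 103.333.
The smallest integer exceeding 103.333 is 104.

k = 104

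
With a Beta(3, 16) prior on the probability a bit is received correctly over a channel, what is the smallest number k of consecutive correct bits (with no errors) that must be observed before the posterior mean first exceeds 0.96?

k = 382

After k correct bits and 0 errors the posterior is Beta(3+k, 16), with mean (3+k)/(3+16+k).
Set (3+k)/(19+k) > 0.96 and solve: k > (0.96·19 − 3)/(1 − 0.96) = 381.000.
The smallest integer exceeding 381.000 is 382, and checking k=382: (385)/(401) = 0.9601 > 0.96.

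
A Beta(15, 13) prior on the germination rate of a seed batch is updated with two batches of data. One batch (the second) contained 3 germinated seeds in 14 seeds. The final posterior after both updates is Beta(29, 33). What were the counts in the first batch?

11 germinated seeds and 9 non-germinating seeds

Because Beta–binomial updating is additive in the counts, the combined data contributed (α_post−α_prior, β_post−β_prior) successes and failures.
Total across both batches: 29−15=14 germinated seeds, 33−13=20 non-germinating seeds.
Subtract the second batch: 14−3=11 germinated seeds and 20−11=9 non-germinating seeds.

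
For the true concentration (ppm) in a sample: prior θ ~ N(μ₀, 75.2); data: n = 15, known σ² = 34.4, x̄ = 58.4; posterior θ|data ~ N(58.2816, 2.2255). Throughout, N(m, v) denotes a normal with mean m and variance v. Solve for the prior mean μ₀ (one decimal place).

μ₀ = 54.4

With known observation variance, the Normal–Normal posterior has precision τ_n = τ₀ + n/σ² and mean μ_n = (τ₀μ₀ + (n/σ²)x̄)/τ_n.
Here τ₀ = 1/75.2 = 0.013298 and τ_data = 15/34.4 = 0.436047, so τ_n = 0.449345.
Rearranging for μ₀: μ₀ = (μ_n·τ_n − τ_data·x̄)/τ₀ = (58.2816·0.449345 − 0.436047·58.4) / 0.013298 = 0.723401/0.013298 ≈ 54.4.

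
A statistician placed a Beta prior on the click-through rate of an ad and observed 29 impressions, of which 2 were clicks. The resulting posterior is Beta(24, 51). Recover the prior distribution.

Beta is conjugate to the binomial likelihood: posterior = Beta(α+s, β+f).
So α = 24 − 2 = 22 and β = 51 − 27 = 24.

Beta(22, 24)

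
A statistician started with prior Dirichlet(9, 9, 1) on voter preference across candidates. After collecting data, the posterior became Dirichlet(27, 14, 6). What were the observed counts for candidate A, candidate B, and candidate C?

For a Dirichlet(α) prior with multinomial counts c, the posterior is Dirichlet(α + c) componentwise.
Counts are posterior − prior componentwise: 27−9=18, 14−9=5, 6−1=5.

counts (18, 5, 5)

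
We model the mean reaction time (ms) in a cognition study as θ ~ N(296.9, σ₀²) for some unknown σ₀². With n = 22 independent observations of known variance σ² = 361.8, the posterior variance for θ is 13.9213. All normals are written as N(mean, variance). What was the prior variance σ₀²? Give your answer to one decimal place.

σ₀² = 90.7

Posterior precision equals prior precision plus data precision: 1/σ_n² = 1/σ₀² + n/σ².
So 1/σ₀² = 1/13.9213 − 22/361.8 = 0.071832 − 0.060807 = 0.011025.
Hence σ₀² = 1/0.011025 ≈ 90.7.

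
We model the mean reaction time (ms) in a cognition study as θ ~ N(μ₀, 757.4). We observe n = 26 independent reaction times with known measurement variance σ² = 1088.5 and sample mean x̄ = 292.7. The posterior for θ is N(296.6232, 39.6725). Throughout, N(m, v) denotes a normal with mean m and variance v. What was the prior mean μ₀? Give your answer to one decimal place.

The posterior mean is a precision-weighted average: μ_n = (τ₀μ₀ + τ_data·x̄)/(τ₀+τ_data), with τ₀=1/σ₀² and τ_data=n/σ².
Here τ₀ = 1/757.4 = 0.001320 and τ_data = 26/1088.5 = 0.023886, so τ_n = 0.025206.
Rearranging for μ₀: μ₀ = (μ_n·τ_n − τ_data·x̄)/τ₀ = (296.6232·0.025206 − 0.023886·292.7) / 0.001320 = 0.485252/0.001320 ≈ 367.6.

μ₀ = 367.6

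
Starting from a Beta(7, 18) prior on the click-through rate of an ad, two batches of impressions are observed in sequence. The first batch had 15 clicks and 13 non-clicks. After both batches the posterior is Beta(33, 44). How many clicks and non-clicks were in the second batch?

11 clicks and 13 non-clicks

Sequential conjugate updates are equivalent to a single update on the pooled data, so total successes = posterior α − prior α and total failures = posterior β − prior β.
Total across both batches: 33−7=26 clicks, 44−18=26 non-clicks.
Subtract the first batch: 26−15=11 clicks and 26−13=13 non-clicks.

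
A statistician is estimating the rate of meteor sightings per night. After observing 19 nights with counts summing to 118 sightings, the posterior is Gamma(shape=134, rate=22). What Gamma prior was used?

A Gamma(α, β) prior (rate parametrization) on a Poisson rate with n observations summing to S gives posterior Gamma(α+S, β+n).
So α = 134 − 118 = 16 and β = 22 − 19 = 3.

Gamma(shape=16, rate=3)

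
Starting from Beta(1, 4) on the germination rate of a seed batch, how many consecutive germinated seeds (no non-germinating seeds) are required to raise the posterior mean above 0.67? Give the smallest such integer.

k = 8

After k germinated seeds and 0 non-germinating seeds the posterior is Beta(1+k, 4), with mean (1+k)/(1+4+k).
Set (1+k)/(5+k) > 0.67 and solve: k > (0.67·5 − 1)/(1 − 0.67) = 7.121.
The smallest integer exceeding 7.121 is 8.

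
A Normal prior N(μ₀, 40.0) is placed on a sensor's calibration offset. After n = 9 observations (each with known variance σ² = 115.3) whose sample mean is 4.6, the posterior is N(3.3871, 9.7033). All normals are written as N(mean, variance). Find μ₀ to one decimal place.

μ₀ = -0.4

With known observation variance, the Normal–Normal posterior has precision τ_n = τ₀ + n/σ² and mean μ_n = (τ₀μ₀ + (n/σ²)x̄)/τ_n.
Here τ₀ = 1/40.0 = 0.025000 and τ_data = 9/115.3 = 0.078057, so τ_n = 0.103057.
Rearranging for μ₀: μ₀ = (μ_n·τ_n − τ_data·x̄)/τ₀ = (3.3871·0.103057 − 0.078057·4.6) / 0.025000 = -0.009998/0.025000 ≈ -0.4.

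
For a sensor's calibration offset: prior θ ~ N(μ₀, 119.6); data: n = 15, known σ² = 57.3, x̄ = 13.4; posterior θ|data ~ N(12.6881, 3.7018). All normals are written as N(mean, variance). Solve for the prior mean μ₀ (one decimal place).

The posterior mean is a precision-weighted average: μ_n = (τ₀μ₀ + τ_data·x̄)/(τ₀+τ_data), with τ₀=1/σ₀² and τ_data=n/σ².
Here τ₀ = 1/119.6 = 0.008361 and τ_data = 15/57.3 = 0.261780, so τ_n = 0.270141.
Rearranging for μ₀: μ₀ = (μ_n·τ_n − τ_data·x̄)/τ₀ = (12.6881·0.270141 − 0.261780·13.4) / 0.008361 = -0.080276/0.008361 ≈ -9.6.

μ₀ = -9.6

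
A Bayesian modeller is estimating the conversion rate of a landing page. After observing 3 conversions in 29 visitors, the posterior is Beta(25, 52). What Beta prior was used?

Beta(22, 26)

Beta is conjugate to the binomial likelihood: posterior = Beta(a+s, b+f).
Subtract the data counts: 25−3=22, 52−26=26.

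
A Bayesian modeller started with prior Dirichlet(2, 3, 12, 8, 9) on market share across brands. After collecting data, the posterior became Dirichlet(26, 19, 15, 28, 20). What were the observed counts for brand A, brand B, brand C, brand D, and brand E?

counts (24, 16, 3, 20, 11)

For a Dirichlet(α) prior with multinomial counts c, the posterior is Dirichlet(α + c) componentwise.
Counts are posterior − prior componentwise: 26−2=24, 19−3=16, 15−12=3, 28−8=20, 20−9=11.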